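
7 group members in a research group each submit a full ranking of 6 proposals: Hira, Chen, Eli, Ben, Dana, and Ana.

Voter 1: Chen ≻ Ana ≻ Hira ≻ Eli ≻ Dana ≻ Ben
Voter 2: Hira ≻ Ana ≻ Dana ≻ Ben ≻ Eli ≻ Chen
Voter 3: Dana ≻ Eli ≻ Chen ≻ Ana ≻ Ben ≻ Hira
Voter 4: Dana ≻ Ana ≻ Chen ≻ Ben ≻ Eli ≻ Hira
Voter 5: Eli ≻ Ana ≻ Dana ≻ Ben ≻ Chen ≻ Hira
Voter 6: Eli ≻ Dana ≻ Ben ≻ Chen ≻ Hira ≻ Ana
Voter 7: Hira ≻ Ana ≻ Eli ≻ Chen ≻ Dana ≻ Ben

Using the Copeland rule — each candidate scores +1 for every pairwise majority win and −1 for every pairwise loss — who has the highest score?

Pairwise results:
  Hira vs Chen: Chen wins 5–2.
  Hira vs Eli: Eli wins 4–3.
  Hira vs Ben: Ben wins 4–3.
  Hira vs Dana: Dana wins 4–3.
  Hira vs Ana: Ana wins 4–3.
  Chen vs Eli: Eli wins 5–2.
  Chen vs Ben: Chen wins 4–3.
  Chen vs Dana: Dana wins 5–2.
  Chen vs Ana: Ana wins 4–3.
  Eli vs Ben: Eli wins 5–2.
  Eli vs Dana: Eli wins 4–3.
  Eli vs Ana: Ana wins 4–3.
  Ben vs Dana: Dana wins 7–0.
  Ben vs Ana: Ana wins 6–1.
  Dana vs Ana: Ana wins 4–3.
Copeland scores (wins − losses):
  Hira: 0 − 5 = -5
  Chen: 2 − 3 = -1
  Eli: 4 − 1 = 3
  Ben: 1 − 4 = -3
  Dana: 3 − 2 = 1
  Ana: 5 − 0 = 5
Ana has the best Copeland score.

Ana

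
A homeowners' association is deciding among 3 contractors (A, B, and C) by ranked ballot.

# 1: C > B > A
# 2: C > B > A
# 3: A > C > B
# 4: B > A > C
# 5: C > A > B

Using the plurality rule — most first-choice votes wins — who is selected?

C

First-place vote totals:
  A: 1
  B: 1
  C: 3
C has the most first-place votes.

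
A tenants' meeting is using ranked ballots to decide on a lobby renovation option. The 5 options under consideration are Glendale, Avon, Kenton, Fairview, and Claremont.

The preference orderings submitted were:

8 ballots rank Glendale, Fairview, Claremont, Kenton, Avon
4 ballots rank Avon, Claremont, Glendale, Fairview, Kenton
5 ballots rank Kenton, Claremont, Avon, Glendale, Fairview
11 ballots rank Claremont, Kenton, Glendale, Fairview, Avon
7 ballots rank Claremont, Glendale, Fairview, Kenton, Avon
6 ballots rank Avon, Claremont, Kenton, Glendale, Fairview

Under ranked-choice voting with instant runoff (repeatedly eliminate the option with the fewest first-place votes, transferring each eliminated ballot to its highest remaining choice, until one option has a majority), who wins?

Round 1: Claremont 18, Avon 10, Glendale 8, Kenton 5, Fairview 0. Fairview has the fewest and is eliminated.
Round 2: Claremont 18, Avon 10, Glendale 8, Kenton 5. Kenton has the fewest and is eliminated.
Round 3: Claremont 23, Avon 10, Glendale 8. Claremont has a majority.

Claremont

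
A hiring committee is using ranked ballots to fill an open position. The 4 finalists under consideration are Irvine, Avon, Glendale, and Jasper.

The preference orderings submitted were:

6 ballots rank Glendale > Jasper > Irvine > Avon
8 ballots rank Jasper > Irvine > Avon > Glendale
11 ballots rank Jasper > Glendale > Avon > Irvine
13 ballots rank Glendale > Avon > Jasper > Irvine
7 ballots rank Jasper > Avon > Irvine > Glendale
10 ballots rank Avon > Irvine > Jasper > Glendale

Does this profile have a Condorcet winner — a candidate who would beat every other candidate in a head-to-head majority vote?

Yes

Head-to-head results (55 voters total):
Irvine vs Avon: Avon wins 41–14.
Irvine vs Glendale: Glendale wins 30–25.
Irvine vs Jasper: Jasper wins 45–10.
Avon vs Glendale: Glendale wins 30–25.
Avon vs Jasper: Jasper wins 32–23.
Glendale vs Jasper: Jasper wins 36–19.
Jasper beats each rival — Irvine (45–10), Avon (32–23), Glendale (36–19) — so Jasper is the Condorcet winner.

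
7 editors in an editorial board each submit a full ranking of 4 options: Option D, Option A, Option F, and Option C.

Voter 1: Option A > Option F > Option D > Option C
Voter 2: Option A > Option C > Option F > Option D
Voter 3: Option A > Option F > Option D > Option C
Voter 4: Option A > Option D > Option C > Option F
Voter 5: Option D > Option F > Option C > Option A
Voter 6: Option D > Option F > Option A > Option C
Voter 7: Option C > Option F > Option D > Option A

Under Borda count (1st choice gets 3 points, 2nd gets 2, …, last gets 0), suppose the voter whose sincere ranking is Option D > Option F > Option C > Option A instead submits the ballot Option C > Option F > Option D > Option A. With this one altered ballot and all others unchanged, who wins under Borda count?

Option A

Borda totals with the altered ballot: Option D 9, Option A 13, Option F 11, Option C 9.
The winner is unchanged: still Option A.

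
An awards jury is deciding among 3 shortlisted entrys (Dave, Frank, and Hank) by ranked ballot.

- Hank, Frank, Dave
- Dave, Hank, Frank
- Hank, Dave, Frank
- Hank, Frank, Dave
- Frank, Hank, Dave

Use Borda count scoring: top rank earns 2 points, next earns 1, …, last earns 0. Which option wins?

Borda scores:
  Dave: 0 + 2 + 1 + 0 + 0 = 3
  Frank: 1 + 0 + 0 + 1 + 2 = 4
  Hank: 2 + 1 + 2 + 2 + 1 = 8
Hank has the highest total.

Hank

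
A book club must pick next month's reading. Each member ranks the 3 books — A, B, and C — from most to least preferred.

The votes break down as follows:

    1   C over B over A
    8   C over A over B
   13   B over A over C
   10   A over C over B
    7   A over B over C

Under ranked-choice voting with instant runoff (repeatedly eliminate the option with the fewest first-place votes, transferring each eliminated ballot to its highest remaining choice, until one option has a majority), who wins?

Round 1: A 17, B 13, C 9. C has the fewest and is eliminated.
Round 2: A 25, B 14. A has a majority.

A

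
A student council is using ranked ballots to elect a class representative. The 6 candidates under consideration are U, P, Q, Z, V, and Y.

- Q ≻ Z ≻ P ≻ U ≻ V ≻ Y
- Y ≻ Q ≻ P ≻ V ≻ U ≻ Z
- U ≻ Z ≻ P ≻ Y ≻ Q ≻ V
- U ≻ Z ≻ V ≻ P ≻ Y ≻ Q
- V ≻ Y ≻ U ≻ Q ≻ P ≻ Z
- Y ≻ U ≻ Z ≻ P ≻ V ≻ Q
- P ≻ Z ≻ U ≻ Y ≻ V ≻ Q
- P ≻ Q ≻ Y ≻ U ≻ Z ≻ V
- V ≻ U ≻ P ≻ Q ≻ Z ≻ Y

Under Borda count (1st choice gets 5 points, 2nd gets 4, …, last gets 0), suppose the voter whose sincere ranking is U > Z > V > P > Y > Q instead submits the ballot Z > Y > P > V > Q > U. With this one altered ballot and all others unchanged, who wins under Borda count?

P

Borda totals with the altered ballot: U 24, P 28, Q 19, Z 22, V 17, Y 25.
The switch changes the winner from U to P.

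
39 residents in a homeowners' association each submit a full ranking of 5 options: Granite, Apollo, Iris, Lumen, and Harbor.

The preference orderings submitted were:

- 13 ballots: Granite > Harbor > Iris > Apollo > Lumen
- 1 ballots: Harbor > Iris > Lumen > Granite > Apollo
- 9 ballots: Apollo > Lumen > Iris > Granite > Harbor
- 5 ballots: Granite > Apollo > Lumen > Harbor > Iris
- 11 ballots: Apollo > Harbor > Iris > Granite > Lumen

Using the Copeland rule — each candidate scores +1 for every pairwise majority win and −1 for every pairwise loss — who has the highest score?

Pairwise results:
  Granite vs Apollo: Apollo wins 20–19.
  Granite vs Iris: Iris wins 21–18.
  Granite vs Lumen: Granite wins 29–10.
  Granite vs Harbor: Granite wins 27–12.
  Apollo vs Iris: Apollo wins 25–14.
  Apollo vs Lumen: Apollo wins 38–1.
  Apollo vs Harbor: Apollo wins 25–14.
  Iris vs Lumen: Iris wins 25–14.
  Iris vs Harbor: Harbor wins 30–9.
  Lumen vs Harbor: Harbor wins 25–14.
Copeland scores (wins − losses):
  Granite: 2 − 2 = 0
  Apollo: 4 − 0 = 4
  Iris: 2 − 2 = 0
  Lumen: 0 − 4 = -4
  Harbor: 2 − 2 = 0
Apollo has the best Copeland score.

Apollo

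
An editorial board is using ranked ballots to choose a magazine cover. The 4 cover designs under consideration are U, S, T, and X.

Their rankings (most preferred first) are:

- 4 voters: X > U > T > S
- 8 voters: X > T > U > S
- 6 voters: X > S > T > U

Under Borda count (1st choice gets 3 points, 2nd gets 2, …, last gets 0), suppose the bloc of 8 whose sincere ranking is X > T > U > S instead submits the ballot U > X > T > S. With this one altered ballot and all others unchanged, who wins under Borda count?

Borda totals with the altered ballot: U 32, S 12, T 18, X 46.
The winner is unchanged: still X.

X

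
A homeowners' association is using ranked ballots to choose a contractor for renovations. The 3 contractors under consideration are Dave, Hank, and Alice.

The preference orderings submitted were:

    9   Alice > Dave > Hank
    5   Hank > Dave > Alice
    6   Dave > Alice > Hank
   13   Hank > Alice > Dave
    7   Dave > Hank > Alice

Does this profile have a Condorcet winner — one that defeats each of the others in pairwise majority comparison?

Head-to-head results (40 voters total):
Dave vs Hank: Dave wins 22–18.
Dave vs Alice: Alice wins 22–18.
Hank vs Alice: Hank wins 25–15.
No candidate beats all others: Dave beats Hank beats Alice beats Dave, a majority cycle.

No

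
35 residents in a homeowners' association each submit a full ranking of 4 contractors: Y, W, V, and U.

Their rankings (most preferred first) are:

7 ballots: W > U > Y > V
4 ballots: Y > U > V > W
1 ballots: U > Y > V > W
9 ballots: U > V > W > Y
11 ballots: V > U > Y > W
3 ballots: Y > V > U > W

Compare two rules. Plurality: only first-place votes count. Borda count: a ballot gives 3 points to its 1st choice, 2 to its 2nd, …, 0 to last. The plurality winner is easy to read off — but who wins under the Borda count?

Plurality first-place counts: Y 7, W 7, V 11, U 10 → V.
Borda totals: Y 41, W 30, V 62, U 77 → U.

U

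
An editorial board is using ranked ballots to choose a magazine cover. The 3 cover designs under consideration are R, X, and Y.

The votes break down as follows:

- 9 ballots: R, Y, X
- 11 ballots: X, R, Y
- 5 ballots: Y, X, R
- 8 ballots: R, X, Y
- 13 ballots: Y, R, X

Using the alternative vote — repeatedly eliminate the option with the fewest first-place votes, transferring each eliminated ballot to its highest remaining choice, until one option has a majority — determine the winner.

Round 1: Y 18, R 17, X 11. X has the fewest and is eliminated.
Round 2: R 28, Y 18. R has a majority.

R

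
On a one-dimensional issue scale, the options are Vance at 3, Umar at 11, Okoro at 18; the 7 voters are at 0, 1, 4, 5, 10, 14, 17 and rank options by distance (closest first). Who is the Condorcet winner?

With single-peaked preferences on a line, the Condorcet winner is the candidate closest to the median voter.
The median voter (position 5) is closest to Vance at 3.
Check: Vance vs Umar — voters closer to Vance: 4 of 7.

Vance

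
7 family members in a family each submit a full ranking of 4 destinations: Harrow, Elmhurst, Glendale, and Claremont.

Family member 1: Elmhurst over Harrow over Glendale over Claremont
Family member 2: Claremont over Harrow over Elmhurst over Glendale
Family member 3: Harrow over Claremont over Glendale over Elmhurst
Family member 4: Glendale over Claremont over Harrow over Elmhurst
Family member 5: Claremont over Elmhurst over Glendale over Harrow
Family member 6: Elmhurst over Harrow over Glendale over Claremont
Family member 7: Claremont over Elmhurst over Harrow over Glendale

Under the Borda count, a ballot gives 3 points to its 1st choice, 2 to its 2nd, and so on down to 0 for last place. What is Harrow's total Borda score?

Borda scores:
  Harrow: 2 + 2 + 3 + 1 + 0 + 2 + 1 = 11
  Elmhurst: 3 + 1 + 0 + 0 + 2 + 3 + 2 = 11
  Glendale: 1 + 0 + 1 + 3 + 1 + 1 + 0 = 7
  Claremont: 0 + 3 + 2 + 2 + 3 + 0 + 3 = 13

11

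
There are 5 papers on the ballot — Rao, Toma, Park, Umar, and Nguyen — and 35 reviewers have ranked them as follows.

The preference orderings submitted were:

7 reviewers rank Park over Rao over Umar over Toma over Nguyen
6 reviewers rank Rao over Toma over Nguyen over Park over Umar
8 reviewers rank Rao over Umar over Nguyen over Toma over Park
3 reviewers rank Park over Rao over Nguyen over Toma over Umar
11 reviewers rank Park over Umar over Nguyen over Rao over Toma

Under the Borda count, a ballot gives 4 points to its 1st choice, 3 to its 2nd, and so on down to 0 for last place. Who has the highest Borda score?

Rao

Borda scores:
  Rao: 7·3 + 6·4 + 8·4 + 3·3 + 11·1 = 97
  Toma: 7·1 + 6·3 + 8·1 + 3·1 + 11·0 = 36
  Park: 7·4 + 6·1 + 8·0 + 3·4 + 11·4 = 90
  Umar: 7·2 + 6·0 + 8·3 + 3·0 + 11·3 = 71
  Nguyen: 7·0 + 6·2 + 8·2 + 3·2 + 11·2 = 56
Rao has the highest total.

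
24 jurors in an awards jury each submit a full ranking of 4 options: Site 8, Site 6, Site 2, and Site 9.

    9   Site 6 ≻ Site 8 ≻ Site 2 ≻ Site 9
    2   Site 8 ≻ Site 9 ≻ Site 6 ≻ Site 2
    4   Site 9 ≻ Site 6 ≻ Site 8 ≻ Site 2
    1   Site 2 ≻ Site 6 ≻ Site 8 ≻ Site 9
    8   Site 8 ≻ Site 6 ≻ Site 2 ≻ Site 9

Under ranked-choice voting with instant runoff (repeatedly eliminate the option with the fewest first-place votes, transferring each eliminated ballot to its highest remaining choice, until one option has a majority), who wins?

Round 1: Site 8 10, Site 6 9, Site 9 4, Site 2 1. Site 2 has the fewest and is eliminated.
Round 2: Site 8 10, Site 6 10, Site 9 4. Site 9 has the fewest and is eliminated.
Round 3: Site 6 14, Site 8 10. Site 6 has a majority.

Site 6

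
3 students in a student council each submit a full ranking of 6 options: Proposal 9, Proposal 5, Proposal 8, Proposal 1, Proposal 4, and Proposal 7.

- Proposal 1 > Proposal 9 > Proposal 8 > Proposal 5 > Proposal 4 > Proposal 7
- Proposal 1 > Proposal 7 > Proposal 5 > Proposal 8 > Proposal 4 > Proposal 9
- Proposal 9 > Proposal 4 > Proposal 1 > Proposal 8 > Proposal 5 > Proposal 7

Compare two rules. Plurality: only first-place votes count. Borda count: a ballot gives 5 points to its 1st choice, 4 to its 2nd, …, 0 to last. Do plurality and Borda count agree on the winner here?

Yes

Plurality first-place counts: Proposal 9 1, Proposal 5 0, Proposal 8 0, Proposal 1 2, Proposal 4 0, Proposal 7 0 → Proposal 1.
Borda totals: Proposal 9 9, Proposal 5 6, Proposal 8 7, Proposal 1 13, Proposal 4 6, Proposal 7 4 → Proposal 1.
The two rules agree on Proposal 1.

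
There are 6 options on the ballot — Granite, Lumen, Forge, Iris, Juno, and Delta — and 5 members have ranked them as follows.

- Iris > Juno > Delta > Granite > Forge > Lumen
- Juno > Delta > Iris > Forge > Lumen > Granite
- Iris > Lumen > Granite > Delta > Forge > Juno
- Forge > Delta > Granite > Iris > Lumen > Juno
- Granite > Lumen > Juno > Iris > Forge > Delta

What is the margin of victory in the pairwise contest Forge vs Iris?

Ballots ranking Forge above Iris: 1.
Ballots ranking Iris above Forge: 4.
Iris wins 4–1, a margin of 3.

3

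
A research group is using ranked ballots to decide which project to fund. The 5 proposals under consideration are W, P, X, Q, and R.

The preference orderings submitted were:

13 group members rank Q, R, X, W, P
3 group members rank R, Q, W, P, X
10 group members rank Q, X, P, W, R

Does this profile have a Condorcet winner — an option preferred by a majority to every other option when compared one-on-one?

Head-to-head results (26 voters total):
W vs P: W wins 16–10.
W vs X: X wins 23–3.
W vs Q: Q wins 26–0.
W vs R: R wins 16–10.
P vs X: X wins 23–3.
P vs Q: Q wins 26–0.
P vs R: R wins 16–10.
X vs Q: Q wins 26–0.
X vs R: R wins 16–10.
Q vs R: Q wins 23–3.
Q beats each rival — W (26–0), P (26–0), X (26–0), R (23–3) — so Q is the Condorcet winner.

Yes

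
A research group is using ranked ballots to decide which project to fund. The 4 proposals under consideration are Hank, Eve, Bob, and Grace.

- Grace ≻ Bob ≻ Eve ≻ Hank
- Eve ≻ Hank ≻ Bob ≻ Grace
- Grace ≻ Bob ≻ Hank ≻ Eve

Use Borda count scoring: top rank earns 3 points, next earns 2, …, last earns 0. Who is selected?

Borda scores:
  Hank: 0 + 2 + 1 = 3
  Eve: 1 + 3 + 0 = 4
  Bob: 2 + 1 + 2 = 5
  Grace: 3 + 0 + 3 = 6
Grace has the highest total.

Grace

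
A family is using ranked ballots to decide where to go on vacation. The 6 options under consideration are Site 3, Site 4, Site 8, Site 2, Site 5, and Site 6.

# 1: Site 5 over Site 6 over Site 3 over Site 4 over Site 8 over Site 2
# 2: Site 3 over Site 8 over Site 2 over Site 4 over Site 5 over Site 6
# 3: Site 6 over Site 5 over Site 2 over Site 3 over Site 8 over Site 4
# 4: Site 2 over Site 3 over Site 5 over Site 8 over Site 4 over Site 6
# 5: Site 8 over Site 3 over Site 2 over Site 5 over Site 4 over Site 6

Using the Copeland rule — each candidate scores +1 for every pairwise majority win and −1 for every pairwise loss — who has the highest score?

Site 3

Pairwise results:
  Site 3 vs Site 4: Site 3 wins 5–0.
  Site 3 vs Site 8: Site 3 wins 4–1.
  Site 3 vs Site 2: Site 3 wins 3–2.
  Site 3 vs Site 5: Site 3 wins 3–2.
  Site 3 vs Site 6: Site 3 wins 3–2.
  Site 4 vs Site 8: Site 8 wins 4–1.
  Site 4 vs Site 2: Site 2 wins 4–1.
  Site 4 vs Site 5: Site 5 wins 4–1.
  Site 4 vs Site 6: Site 4 wins 3–2.
  Site 8 vs Site 2: Site 8 wins 3–2.
  Site 8 vs Site 5: Site 5 wins 3–2.
  Site 8 vs Site 6: Site 8 wins 3–2.
  Site 2 vs Site 5: Site 2 wins 3–2.
  Site 2 vs Site 6: Site 2 wins 3–2.
  Site 5 vs Site 6: Site 5 wins 4–1.
Copeland scores (wins − losses):
  Site 3: 5 − 0 = 5
  Site 4: 1 − 4 = -3
  Site 8: 3 − 2 = 1
  Site 2: 3 − 2 = 1
  Site 5: 3 − 2 = 1
  Site 6: 0 − 5 = -5
Site 3 has the best Copeland score.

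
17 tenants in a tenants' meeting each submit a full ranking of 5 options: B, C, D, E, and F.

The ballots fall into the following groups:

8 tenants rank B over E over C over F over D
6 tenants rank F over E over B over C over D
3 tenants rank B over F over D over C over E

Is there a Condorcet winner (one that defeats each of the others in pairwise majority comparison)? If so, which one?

Head-to-head results (17 voters total):
B vs C: B wins 17–0.
B vs D: B wins 17–0.
B vs E: B wins 11–6.
B vs F: B wins 11–6.
C vs D: C wins 14–3.
C vs E: E wins 14–3.
C vs F: F wins 9–8.
D vs E: E wins 14–3.
D vs F: F wins 17–0.
E vs F: F wins 9–8.
B beats each rival — C (17–0), D (17–0), E (11–6), F (11–6) — so B is the Condorcet winner.

B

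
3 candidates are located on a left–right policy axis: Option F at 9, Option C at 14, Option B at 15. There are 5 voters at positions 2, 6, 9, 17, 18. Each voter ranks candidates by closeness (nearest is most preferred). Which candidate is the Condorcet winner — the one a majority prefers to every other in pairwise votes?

With single-peaked preferences on a line, the Condorcet winner is the candidate closest to the median voter.
The median voter (position 9) is closest to Option F at 9.
Check: Option F vs Option C — voters closer to Option F: 3 of 5.

Option F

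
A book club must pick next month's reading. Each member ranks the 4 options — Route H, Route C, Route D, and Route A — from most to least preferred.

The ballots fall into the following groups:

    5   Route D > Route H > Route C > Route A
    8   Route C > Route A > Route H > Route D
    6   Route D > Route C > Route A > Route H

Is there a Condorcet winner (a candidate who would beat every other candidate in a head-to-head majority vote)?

Yes

Head-to-head results (19 voters total):
Route H vs Route C: Route C wins 14–5.
Route H vs Route D: Route D wins 11–8.
Route H vs Route A: Route A wins 14–5.
Route C vs Route D: Route D wins 11–8.
Route C vs Route A: Route C wins 19–0.
Route D vs Route A: Route D wins 11–8.
Route D beats each rival — Route H (11–8), Route C (11–8), Route A (11–8) — so Route D is the Condorcet winner.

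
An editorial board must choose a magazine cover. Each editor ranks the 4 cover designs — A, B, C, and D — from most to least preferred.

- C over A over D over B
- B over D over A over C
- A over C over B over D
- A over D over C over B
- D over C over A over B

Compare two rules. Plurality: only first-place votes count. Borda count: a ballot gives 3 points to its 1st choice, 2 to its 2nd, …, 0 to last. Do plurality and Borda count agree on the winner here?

Plurality first-place counts: A 2, B 1, C 1, D 1 → A.
Borda totals: A 10, B 4, C 8, D 8 → A.
The two rules agree on A.

Yes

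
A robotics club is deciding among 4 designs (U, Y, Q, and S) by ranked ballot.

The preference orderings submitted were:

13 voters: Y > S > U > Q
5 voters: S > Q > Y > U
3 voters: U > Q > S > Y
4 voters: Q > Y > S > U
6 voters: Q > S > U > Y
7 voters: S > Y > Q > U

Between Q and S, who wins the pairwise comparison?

Ballots ranking Q above S: 3+4+6 = 13.
Ballots ranking S above Q: 13+5+7 = 25.
S wins the head-to-head, 25–13.

S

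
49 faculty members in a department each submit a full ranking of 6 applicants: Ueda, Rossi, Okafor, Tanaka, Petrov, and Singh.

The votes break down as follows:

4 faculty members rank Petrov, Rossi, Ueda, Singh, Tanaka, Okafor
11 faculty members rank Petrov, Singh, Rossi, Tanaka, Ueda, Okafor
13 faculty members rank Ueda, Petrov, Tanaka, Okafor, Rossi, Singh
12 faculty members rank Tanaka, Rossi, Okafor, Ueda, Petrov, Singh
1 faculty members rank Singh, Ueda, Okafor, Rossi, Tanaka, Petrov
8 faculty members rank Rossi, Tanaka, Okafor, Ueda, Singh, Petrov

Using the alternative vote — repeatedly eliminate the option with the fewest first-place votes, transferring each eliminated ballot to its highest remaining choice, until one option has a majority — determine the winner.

Petrov

Round 1: Petrov 15, Ueda 13, Tanaka 12, Rossi 8, Singh 1, Okafor 0. Okafor has the fewest and is eliminated.
Round 2: Petrov 15, Ueda 13, Tanaka 12, Rossi 8, Singh 1. Singh has the fewest and is eliminated.
Round 3: Petrov 15, Ueda 14, Tanaka 12, Rossi 8. Rossi has the fewest and is eliminated.
Round 4: Tanaka 20, Petrov 15, Ueda 14. Ueda has the fewest and is eliminated.
Round 5: Petrov 28, Tanaka 21. Petrov has a majority.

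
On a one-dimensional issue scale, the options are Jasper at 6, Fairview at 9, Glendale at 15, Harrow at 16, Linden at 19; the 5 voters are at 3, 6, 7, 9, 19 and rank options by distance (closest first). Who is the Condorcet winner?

With single-peaked preferences on a line, the Condorcet winner is the candidate closest to the median voter.
The median voter (position 7) is closest to Jasper at 6.
Check: Jasper vs Linden — voters closer to Jasper: 4 of 5.

Jasper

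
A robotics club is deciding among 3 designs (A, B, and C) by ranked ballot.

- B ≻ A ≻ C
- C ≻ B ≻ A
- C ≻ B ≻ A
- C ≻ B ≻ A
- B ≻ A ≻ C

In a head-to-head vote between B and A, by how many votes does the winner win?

Ballots ranking B above A: 5.
Ballots ranking A above B: 0.
B wins 5–0, a margin of 5.

5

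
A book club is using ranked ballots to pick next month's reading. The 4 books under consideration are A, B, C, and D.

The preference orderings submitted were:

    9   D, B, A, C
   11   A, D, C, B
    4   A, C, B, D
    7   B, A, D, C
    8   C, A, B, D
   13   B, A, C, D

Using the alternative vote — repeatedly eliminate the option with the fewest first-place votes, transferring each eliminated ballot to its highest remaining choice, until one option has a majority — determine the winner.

B

Round 1: B 20, A 15, D 9, C 8. C has the fewest and is eliminated.
Round 2: A 23, B 20, D 9. D has the fewest and is eliminated.
Round 3: B 29, A 23. B has a majority.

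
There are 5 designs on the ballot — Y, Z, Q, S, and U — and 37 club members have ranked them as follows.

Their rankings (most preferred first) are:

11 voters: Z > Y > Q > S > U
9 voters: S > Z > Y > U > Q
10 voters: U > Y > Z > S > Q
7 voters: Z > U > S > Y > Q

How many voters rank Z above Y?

Ballots ranking Z above Y: 11+9+7 = 27.
Ballots ranking Y above Z: 10.
So 27 of 37 voters prefer Z to Y.

27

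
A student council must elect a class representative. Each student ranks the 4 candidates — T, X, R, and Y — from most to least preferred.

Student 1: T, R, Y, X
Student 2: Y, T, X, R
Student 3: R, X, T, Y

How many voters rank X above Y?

1

Ballots ranking X above Y: 1.
Ballots ranking Y above X: 2.
So 1 of 3 voters prefer X to Y.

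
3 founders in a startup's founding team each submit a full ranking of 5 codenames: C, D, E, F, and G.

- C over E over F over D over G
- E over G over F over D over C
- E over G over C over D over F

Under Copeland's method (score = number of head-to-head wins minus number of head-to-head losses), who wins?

E

Pairwise results:
  C vs D: C wins 2–1.
  C vs E: E wins 2–1.
  C vs F: C wins 2–1.
  C vs G: G wins 2–1.
  D vs E: E wins 3–0.
  D vs F: F wins 2–1.
  D vs G: G wins 2–1.
  E vs F: E wins 3–0.
  E vs G: E wins 3–0.
  F vs G: G wins 2–1.
Copeland scores (wins − losses):
  C: 2 − 2 = 0
  D: 0 − 4 = -4
  E: 4 − 0 = 4
  F: 1 − 3 = -2
  G: 3 − 1 = 2
E has the best Copeland score.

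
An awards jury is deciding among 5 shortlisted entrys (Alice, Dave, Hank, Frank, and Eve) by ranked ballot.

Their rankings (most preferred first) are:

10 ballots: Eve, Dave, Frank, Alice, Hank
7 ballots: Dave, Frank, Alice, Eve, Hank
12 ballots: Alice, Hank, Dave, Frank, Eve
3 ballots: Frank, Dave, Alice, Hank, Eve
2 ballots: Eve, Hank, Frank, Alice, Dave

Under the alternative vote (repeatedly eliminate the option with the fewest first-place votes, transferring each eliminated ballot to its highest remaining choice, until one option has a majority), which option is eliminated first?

Round 1: Alice 12, Eve 12, Dave 7, Frank 3, Hank 0. Hank has the fewest and is eliminated.
Round 2: Alice 12, Eve 12, Dave 7, Frank 3. Frank has the fewest and is eliminated.
Round 3: Alice 12, Eve 12, Dave 10. Dave has the fewest and is eliminated.
Round 4: Alice 22, Eve 12. Alice has a majority.

Hank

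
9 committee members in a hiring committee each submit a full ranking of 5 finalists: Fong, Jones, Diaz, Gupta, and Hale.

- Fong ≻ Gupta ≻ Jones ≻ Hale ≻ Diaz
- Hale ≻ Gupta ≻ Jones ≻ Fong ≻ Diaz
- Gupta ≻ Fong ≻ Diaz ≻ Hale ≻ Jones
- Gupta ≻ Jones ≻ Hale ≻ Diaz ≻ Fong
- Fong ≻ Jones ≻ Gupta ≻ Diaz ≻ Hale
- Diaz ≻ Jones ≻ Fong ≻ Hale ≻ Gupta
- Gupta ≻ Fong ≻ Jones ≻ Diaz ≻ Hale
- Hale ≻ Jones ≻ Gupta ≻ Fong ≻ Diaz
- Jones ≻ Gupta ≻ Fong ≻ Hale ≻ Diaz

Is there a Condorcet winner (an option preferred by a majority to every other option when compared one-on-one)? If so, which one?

Head-to-head results (9 voters total):
Fong vs Jones: Jones wins 5–4.
Fong vs Diaz: Fong wins 7–2.
Fong vs Gupta: Gupta wins 6–3.
Fong vs Hale: Fong wins 6–3.
Jones vs Diaz: Jones wins 7–2.
Jones vs Gupta: Gupta wins 5–4.
Jones vs Hale: Jones wins 6–3.
Diaz vs Gupta: Gupta wins 8–1.
Diaz vs Hale: Hale wins 5–4.
Gupta vs Hale: Gupta wins 6–3.
Gupta beats each rival — Fong (6–3), Jones (5–4), Diaz (8–1), Hale (6–3) — so Gupta is the Condorcet winner.

Gupta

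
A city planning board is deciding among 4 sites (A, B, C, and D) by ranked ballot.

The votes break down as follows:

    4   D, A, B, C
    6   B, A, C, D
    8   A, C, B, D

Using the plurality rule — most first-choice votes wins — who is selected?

First-place vote totals:
  A: 8
  B: 6
  C: 0
  D: 4
A has the most first-place votes.

A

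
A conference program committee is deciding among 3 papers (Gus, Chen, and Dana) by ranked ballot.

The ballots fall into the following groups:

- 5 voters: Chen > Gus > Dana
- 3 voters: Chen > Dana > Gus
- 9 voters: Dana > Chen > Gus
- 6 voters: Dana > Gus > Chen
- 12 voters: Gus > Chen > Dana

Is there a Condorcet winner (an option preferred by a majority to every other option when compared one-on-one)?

Head-to-head results (35 voters total):
Gus vs Chen: Gus wins 18–17.
Gus vs Dana: Dana wins 18–17.
Chen vs Dana: Chen wins 20–15.
No candidate beats all others: Gus beats Chen beats Dana beats Gus, a majority cycle.

No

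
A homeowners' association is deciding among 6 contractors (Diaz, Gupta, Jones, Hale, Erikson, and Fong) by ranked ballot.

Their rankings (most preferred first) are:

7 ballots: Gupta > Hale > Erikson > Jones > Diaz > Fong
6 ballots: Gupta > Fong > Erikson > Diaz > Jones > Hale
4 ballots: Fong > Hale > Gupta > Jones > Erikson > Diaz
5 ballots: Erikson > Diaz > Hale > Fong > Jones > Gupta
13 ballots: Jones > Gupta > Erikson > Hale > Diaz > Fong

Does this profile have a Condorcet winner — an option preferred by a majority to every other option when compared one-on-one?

Head-to-head results (35 voters total):
Diaz vs Gupta: Gupta wins 30–5.
Diaz vs Jones: Jones wins 24–11.
Diaz vs Hale: Hale wins 24–11.
Diaz vs Erikson: Erikson wins 35–0.
Diaz vs Fong: Diaz wins 25–10.
Gupta vs Jones: Jones wins 18–17.
Gupta vs Hale: Gupta wins 26–9.
Gupta vs Erikson: Gupta wins 30–5.
Gupta vs Fong: Gupta wins 26–9.
Jones vs Hale: Jones wins 19–16.
Jones vs Erikson: Erikson wins 18–17.
Jones vs Fong: Jones wins 20–15.
Hale vs Erikson: Erikson wins 24–11.
Hale vs Fong: Hale wins 25–10.
Erikson vs Fong: Erikson wins 25–10.
No candidate beats all others: Gupta beats Erikson beats Jones beats Gupta, a majority cycle.

No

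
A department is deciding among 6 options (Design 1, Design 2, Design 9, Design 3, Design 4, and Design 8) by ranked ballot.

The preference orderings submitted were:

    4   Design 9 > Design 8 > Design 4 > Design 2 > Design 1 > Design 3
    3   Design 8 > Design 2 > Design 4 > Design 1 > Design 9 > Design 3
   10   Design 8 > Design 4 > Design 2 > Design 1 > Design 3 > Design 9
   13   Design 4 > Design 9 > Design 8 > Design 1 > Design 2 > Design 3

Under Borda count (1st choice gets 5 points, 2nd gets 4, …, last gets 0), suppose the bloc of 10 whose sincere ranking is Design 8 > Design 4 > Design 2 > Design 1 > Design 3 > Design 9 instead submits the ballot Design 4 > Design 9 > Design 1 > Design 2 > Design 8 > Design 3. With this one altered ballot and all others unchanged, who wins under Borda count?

Design 4

Borda totals with the altered ballot: Design 1 66, Design 2 53, Design 9 115, Design 3 0, Design 4 136, Design 8 80.
The winner is unchanged: still Design 4.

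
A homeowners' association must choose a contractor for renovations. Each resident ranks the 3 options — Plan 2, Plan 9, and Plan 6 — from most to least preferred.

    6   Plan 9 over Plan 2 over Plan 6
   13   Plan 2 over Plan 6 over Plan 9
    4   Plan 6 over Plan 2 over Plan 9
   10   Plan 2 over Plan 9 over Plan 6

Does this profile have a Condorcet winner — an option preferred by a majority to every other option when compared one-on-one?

Yes

Head-to-head results (33 voters total):
Plan 2 vs Plan 9: Plan 2 wins 27–6.
Plan 2 vs Plan 6: Plan 2 wins 29–4.
Plan 9 vs Plan 6: Plan 6 wins 17–16.
Plan 2 beats each rival — Plan 9 (27–6), Plan 6 (29–4) — so Plan 2 is the Condorcet winner.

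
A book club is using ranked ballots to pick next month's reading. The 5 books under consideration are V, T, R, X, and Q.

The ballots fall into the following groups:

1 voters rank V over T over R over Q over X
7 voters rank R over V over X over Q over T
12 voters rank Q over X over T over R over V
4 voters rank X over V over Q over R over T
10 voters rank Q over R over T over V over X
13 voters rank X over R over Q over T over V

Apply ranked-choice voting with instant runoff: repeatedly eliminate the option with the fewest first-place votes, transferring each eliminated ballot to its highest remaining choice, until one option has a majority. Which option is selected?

X

Round 1: Q 22, X 17, R 7, V 1, T 0. T has the fewest and is eliminated.
Round 2: Q 22, X 17, R 7, V 1. V has the fewest and is eliminated.
Round 3: Q 22, X 17, R 8. R has the fewest and is eliminated.
Round 4: X 24, Q 23. X has a majority.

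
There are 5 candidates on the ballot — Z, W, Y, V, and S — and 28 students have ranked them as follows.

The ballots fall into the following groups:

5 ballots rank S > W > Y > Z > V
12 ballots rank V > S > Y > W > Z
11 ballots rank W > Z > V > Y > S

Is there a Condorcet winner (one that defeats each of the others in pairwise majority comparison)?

No

Head-to-head results (28 voters total):
Z vs W: W wins 28–0.
Z vs Y: Y wins 17–11.
Z vs V: Z wins 16–12.
Z vs S: S wins 17–11.
W vs Y: W wins 16–12.
W vs V: W wins 16–12.
W vs S: S wins 17–11.
Y vs V: V wins 23–5.
Y vs S: S wins 17–11.
V vs S: V wins 23–5.
No candidate beats all others: Z beats V beats Y beats Z, a majority cycle.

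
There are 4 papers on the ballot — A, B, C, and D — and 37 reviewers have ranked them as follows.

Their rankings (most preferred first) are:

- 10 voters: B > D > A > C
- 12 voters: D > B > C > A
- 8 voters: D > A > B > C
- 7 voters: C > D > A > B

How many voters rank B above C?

Ballots ranking B above C: 10+12+8 = 30.
Ballots ranking C above B: 7.
So 30 of 37 voters prefer B to C.

30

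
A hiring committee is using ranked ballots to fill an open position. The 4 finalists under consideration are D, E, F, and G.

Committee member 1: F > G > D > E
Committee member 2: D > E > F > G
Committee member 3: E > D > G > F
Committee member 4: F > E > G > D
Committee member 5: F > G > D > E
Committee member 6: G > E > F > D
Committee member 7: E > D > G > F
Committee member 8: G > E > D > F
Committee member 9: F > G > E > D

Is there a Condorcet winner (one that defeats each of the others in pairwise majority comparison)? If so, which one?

Head-to-head results (9 voters total):
D vs E: E wins 6–3.
D vs F: F wins 5–4.
D vs G: G wins 6–3.
E vs F: E wins 5–4.
E vs G: G wins 5–4.
F vs G: F wins 5–4.
No candidate beats all others: E beats F beats G beats E, a majority cycle.

No Condorcet winner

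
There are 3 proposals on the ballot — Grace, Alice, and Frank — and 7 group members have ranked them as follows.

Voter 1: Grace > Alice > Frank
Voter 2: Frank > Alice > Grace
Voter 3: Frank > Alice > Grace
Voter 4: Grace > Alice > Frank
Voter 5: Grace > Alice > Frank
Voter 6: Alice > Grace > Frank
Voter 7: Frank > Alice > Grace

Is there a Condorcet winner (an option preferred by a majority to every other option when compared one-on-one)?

Yes

Head-to-head results (7 voters total):
Grace vs Alice: Alice wins 4–3.
Grace vs Frank: Grace wins 4–3.
Alice vs Frank: Alice wins 4–3.
Alice beats each rival — Grace (4–3), Frank (4–3) — so Alice is the Condorcet winner.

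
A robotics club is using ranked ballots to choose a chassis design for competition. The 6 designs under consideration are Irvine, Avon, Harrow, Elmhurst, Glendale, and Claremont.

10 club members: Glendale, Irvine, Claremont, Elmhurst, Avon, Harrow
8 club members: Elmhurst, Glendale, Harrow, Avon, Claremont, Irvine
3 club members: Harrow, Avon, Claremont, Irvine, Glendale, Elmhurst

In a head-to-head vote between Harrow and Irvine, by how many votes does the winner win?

Ballots ranking Harrow above Irvine: 8+3 = 11.
Ballots ranking Irvine above Harrow: 10.
Harrow wins 11–10, a margin of 1.

1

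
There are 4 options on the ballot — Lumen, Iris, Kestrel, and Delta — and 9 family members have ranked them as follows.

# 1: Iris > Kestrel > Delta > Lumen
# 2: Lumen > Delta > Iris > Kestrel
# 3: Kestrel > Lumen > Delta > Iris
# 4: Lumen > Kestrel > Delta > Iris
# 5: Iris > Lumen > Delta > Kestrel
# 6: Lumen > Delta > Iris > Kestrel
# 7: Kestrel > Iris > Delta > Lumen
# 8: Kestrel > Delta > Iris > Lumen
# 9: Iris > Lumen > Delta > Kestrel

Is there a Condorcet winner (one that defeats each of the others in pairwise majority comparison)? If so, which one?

Head-to-head results (9 voters total):
Lumen vs Iris: Iris wins 5–4.
Lumen vs Kestrel: Lumen wins 5–4.
Lumen vs Delta: Lumen wins 6–3.
Iris vs Kestrel: Iris wins 5–4.
Iris vs Delta: Delta wins 5–4.
Kestrel vs Delta: Kestrel wins 5–4.
No candidate beats all others: Lumen beats Delta beats Iris beats Lumen, a majority cycle.

There is no Condorcet winner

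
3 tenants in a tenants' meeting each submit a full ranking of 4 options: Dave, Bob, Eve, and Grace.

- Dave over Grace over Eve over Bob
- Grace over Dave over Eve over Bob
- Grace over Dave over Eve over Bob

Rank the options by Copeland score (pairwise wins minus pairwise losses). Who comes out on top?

Pairwise results:
  Dave vs Bob: Dave wins 3–0.
  Dave vs Eve: Dave wins 3–0.
  Dave vs Grace: Grace wins 2–1.
  Bob vs Eve: Eve wins 3–0.
  Bob vs Grace: Grace wins 3–0.
  Eve vs Grace: Grace wins 3–0.
Copeland scores (wins − losses):
  Dave: 2 − 1 = 1
  Bob: 0 − 3 = -3
  Eve: 1 − 2 = -1
  Grace: 3 − 0 = 3
Grace has the best Copeland score.

Grace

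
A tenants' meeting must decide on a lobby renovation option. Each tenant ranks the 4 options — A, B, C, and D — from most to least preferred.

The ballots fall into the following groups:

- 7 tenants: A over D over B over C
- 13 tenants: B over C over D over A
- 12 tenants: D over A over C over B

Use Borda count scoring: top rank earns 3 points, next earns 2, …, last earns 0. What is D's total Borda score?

Borda scores:
  A: 7·3 + 13·0 + 12·2 = 45
  B: 7·1 + 13·3 + 12·0 = 46
  C: 7·0 + 13·2 + 12·1 = 38
  D: 7·2 + 13·1 + 12·3 = 63

63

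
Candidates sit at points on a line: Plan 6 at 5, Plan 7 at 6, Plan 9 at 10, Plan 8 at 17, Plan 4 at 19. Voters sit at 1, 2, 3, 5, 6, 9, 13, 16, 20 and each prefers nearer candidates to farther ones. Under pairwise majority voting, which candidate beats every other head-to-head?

Plan 7

With single-peaked preferences on a line, the Condorcet winner is the candidate closest to the median voter.
The median voter (position 6) is closest to Plan 7 at 6.
Check: Plan 7 vs Plan 9 — voters closer to Plan 7: 5 of 9.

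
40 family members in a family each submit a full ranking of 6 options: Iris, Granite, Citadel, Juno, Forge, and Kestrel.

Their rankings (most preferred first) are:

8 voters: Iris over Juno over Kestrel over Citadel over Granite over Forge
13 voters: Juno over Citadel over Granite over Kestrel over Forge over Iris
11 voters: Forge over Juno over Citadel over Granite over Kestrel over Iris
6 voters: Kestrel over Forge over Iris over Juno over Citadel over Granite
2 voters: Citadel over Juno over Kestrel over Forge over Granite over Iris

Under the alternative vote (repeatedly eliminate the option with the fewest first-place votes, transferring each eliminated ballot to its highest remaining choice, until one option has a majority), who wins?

Round 1: Juno 13, Forge 11, Iris 8, Kestrel 6, Citadel 2, Granite 0. Granite has the fewest and is eliminated.
Round 2: Juno 13, Forge 11, Iris 8, Kestrel 6, Citadel 2. Citadel has the fewest and is eliminated.
Round 3: Juno 15, Forge 11, Iris 8, Kestrel 6. Kestrel has the fewest and is eliminated.
Round 4: Forge 17, Juno 15, Iris 8. Iris has the fewest and is eliminated.
Round 5: Juno 23, Forge 17. Juno has a majority.

Juno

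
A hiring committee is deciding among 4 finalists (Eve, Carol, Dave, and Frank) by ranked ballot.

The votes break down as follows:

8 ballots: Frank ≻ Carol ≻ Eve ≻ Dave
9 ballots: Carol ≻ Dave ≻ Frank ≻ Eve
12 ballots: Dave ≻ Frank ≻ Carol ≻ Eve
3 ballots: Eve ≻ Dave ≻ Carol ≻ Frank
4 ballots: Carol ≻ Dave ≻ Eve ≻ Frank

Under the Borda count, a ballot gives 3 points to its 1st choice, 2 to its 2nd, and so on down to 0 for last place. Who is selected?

Carol

Borda scores:
  Eve: 8·1 + 9·0 + 12·0 + 3·3 + 4·1 = 21
  Carol: 8·2 + 9·3 + 12·1 + 3·1 + 4·3 = 70
  Dave: 8·0 + 9·2 + 12·3 + 3·2 + 4·2 = 68
  Frank: 8·3 + 9·1 + 12·2 + 3·0 + 4·0 = 57
Carol has the highest total.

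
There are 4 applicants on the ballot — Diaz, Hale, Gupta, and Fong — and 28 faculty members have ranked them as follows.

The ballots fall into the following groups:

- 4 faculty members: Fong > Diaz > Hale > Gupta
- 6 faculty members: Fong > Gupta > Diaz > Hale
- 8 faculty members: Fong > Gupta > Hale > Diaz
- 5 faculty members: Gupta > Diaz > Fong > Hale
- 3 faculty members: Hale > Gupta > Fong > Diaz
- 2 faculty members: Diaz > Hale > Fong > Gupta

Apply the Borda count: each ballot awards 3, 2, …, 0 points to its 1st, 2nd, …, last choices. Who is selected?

Fong

Borda scores:
  Diaz: 4·2 + 6·1 + 8·0 + 5·2 + 3·0 + 2·3 = 30
  Hale: 4·1 + 6·0 + 8·1 + 5·0 + 3·3 + 2·2 = 25
  Gupta: 4·0 + 6·2 + 8·2 + 5·3 + 3·2 + 2·0 = 49
  Fong: 4·3 + 6·3 + 8·3 + 5·1 + 3·1 + 2·1 = 64
Fong has the highest total.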